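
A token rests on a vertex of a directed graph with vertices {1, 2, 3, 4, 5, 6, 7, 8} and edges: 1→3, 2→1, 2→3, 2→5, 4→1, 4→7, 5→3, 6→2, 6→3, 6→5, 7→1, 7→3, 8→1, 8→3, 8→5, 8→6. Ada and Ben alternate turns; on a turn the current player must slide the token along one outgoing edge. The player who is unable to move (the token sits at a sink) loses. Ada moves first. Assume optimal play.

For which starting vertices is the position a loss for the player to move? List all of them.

Label each position W (a win for the player to move) or L (a loss). A position with no legal move is L; any other position is W exactly when some move reaches an L, and L when every move reaches a W.
Every edge goes from a vertex to one that appears earlier in the order 3, 1, 7, 4, 5, 2, 6, 8, so processing vertices in that order labels each vertex after all of its successors.
3: no outgoing edge → L
1: W (go to 3, an L position)
7: W (go to 3, an L position)
4: L (options 7(W), 1(W) are all W)
5: W (go to 3, an L position)
2: W (go to 3, an L position)
6: W (go to 3, an L position)
8: W (go to 3, an L position)
The losing starting vertices are exactly the entries labelled L in this table (2 of them).

3, 4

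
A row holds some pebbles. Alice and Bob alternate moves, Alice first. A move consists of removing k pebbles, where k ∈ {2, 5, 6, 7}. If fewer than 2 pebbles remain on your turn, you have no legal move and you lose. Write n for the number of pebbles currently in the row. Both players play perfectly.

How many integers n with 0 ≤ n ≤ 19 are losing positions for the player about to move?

Positions with no move are L. A position that does have a move is losing for the player to move precisely when every available move leads to a winning position for the opponent. Fill in the labels:
n=0: no move → L
n=1: no move → L
n=2: can move to 0, which is L ⇒ W
n=3: can move to 1, which is L ⇒ W
n=4: the only move is to 2(W), a W ⇒ L
n=5: can move to 0, which is L ⇒ W
n=6: can move to 4, which is L ⇒ W
n=7: can move to 1, which is L ⇒ W
n=8: can move to 1, which is L ⇒ W
n=9: can move to 4, which is L ⇒ W
n=10: can move to 4, which is L ⇒ W
n=11: can move to 4, which is L ⇒ W
n=12: moves to 10(W), 7(W), 6(W), 5(W); every one is W ⇒ L
n=13: moves to 11(W), 8(W), 7(W), 6(W); every one is W ⇒ L
n=14: can move to 12, which is L ⇒ W
n=15: can move to 13, which is L ⇒ W
n=16: moves to 14(W), 11(W), 10(W), 9(W); every one is W ⇒ L
n=17: can move to 12, which is L ⇒ W
n=18: can move to 16, which is L ⇒ W
n=19: can move to 13, which is L ⇒ W
L entries with 0 ≤ n ≤ 19: n = 0, 1, 4, 12, 13, 16; that makes 6.

6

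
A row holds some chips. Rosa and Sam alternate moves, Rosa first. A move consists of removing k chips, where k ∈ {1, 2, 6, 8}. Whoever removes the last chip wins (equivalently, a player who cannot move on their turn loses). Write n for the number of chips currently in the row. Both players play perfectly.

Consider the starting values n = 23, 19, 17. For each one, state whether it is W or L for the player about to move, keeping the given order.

Label each position W (a win for the player to move) or L (a loss). A position with no legal move is L; any other position is W exactly when some move reaches an L, and L when every move reaches a W.
n=0: no move → L
n=1: can move to 0, which is L ⇒ W
n=2: can move to 0, which is L ⇒ W
n=3: moves to 2(W), 1(W); every one is W ⇒ L
n=4: can move to 3, which is L ⇒ W
n=5: can move to 3, which is L ⇒ W
n=6: can move to 0, which is L ⇒ W
n=7: moves to 6(W), 5(W), 1(W); every one is W ⇒ L
n=8: can move to 7, which is L ⇒ W
n=9: can move to 7, which is L ⇒ W
n=10: moves to 9(W), 8(W), 4(W), 2(W); every one is W ⇒ L
n=11: can move to 10, which is L ⇒ W
n=12: can move to 10, which is L ⇒ W
n=13: can move to 7, which is L ⇒ W
n=14: moves to 13(W), 12(W), 8(W), 6(W); every one is W ⇒ L
n=15: can move to 14, which is L ⇒ W
n=16: can move to 14, which is L ⇒ W
n=17: moves to 16(W), 15(W), 11(W), 9(W); every one is W ⇒ L
n=18: can move to 17, which is L ⇒ W
n=19: can move to 17, which is L ⇒ W
n=20: can move to 14, which is L ⇒ W
n=21: moves to 20(W), 19(W), 15(W), 13(W); every one is W ⇒ L
n=22: can move to 21, which is L ⇒ W
n=23: can move to 21, which is L ⇒ W

23: W, 19: W, 17: L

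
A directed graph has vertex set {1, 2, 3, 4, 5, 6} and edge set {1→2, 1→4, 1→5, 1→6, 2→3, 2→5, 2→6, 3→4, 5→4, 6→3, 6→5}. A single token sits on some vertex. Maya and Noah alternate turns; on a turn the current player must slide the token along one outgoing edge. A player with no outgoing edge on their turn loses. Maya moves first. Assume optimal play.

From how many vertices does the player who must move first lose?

2

Compute win/loss labels from the base case upward. A position with no move is L. Any other position is W if it can reach an L in one move, else L.
Every edge goes from a vertex to one that appears earlier in the order 4, 3, 5, 6, 2, 1, so processing vertices in that order labels each vertex after all of its successors.
4: no outgoing edge → L
3: W (go to 4, an L position)
5: W (go to 4, an L position)
6: L (options 5(W), 3(W) are all W)
2: W (go to 6, an L position)
1: W (go to 6, an L position)
The L vertices are 4, 6; that is 2 in all.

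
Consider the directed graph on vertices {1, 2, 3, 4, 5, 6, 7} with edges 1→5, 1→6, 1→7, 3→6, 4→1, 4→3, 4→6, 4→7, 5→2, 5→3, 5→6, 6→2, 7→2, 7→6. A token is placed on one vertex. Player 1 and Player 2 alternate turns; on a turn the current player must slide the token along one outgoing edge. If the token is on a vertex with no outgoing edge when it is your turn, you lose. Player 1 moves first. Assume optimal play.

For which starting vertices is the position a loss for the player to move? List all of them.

Label each position W (a win for the player to move) or L (a loss). A position with no legal move is L; any other position is W exactly when some move reaches an L, and L when every move reaches a W.
Every edge goes from a vertex to one that appears earlier in the order 2, 6, 3, 5, 7, 1, 4, so processing vertices in that order labels each vertex after all of its successors.
2: no outgoing edge → L
6: reaches L-position 2 → W
3: only reaches 6(W), which is W → L
5: reaches L-position 3 → W
7: reaches L-position 2 → W
1: only reaches 7(W), 5(W), 6(W), all W → L
4: reaches L-position 1 → W
The losing starting vertices are exactly the entries labelled L in this table (3 of them).

1, 2, 3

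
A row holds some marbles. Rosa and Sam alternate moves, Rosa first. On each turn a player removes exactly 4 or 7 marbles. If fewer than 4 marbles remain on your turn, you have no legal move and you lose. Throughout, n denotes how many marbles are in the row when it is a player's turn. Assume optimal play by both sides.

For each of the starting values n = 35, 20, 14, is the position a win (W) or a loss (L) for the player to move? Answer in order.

Build the W/L table. Terminal = L. A non-terminal position is W if it has a move to some L; otherwise it is L.
n=0: no move → L
n=1: no move → L
n=2: no move → L
n=3: no move → L
n=4: →0(L), so W
n=5: →1(L), so W
n=6: →2(L), so W
n=7: →3(L), so W
n=8: →1(L), so W
n=9: →2(L), so W
n=10: →3(L), so W
n=11: →7(W), 4(W) — all W, so L
n=12: →8(W), 5(W) — all W, so L
n=13: →9(W), 6(W) — all W, so L
n=14: →10(W), 7(W) — all W, so L
n=15: →11(L), so W
n=16: →12(L), so W
n=17: →13(L), so W
n=18: →14(L), so W
n=19: →12(L), so W
n=20: →13(L), so W
n=21: →14(L), so W
n=22: →18(W), 15(W) — all W, so L
n=23: →19(W), 16(W) — all W, so L
n=24: →20(W), 17(W) — all W, so L
n=25: →21(W), 18(W) — all W, so L
n=26: →22(L), so W
n=27: →23(L), so W
n=28: →24(L), so W
n=29: →25(L), so W
n=30: →23(L), so W
n=31: →24(L), so W
n=32: →25(L), so W
n=33: →29(W), 26(W) — all W, so L
n=34: →30(W), 27(W) — all W, so L
n=35: →31(W), 28(W) — all W, so L

35: L, 20: W, 14: L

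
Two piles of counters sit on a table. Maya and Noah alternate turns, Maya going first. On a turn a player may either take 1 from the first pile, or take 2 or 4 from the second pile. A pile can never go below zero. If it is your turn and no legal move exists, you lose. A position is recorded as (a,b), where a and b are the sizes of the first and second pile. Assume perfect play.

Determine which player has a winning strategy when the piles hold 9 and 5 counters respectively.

Classify positions by backward induction: terminal positions (no move available) are L. From any other position, the mover wins iff some move reaches an L.
No move ever increases a pile, so every position that can arise here has a ≤ 9 and b ≤ 5; it is enough to label the cells with 0 ≤ a ≤ 9 and 0 ≤ b ≤ 5.
Every move lowers a or b (never raises either), so fill the grid row by row in increasing a, and left to right within a row: each cell's successors are then already labelled.
      b=0  b=1  b=2  b=3  b=4  b=5
a=0:    L    L    W    W    W    W
a=1:    W    W    L    L    W    W
a=2:    L    L    W    W    W    W
a=3:    W    W    L    L    W    W
a=4:    L    L    W    W    W    W
a=5:    W    W    L    L    W    W
a=6:    L    L    W    W    W    W
a=7:    W    W    L    L    W    W
a=8:    L    L    W    W    W    W
a=9:    W    W    L    L    W    W
Cells with no legal move (terminal, hence L): (0,0), (0,1).
The remaining L cells, each justified by listing all of its moves:
(1,2): only reaches (0,2)(W), (1,0)(W), all W → L
(1,3): only reaches (0,3)(W), (1,1)(W), all W → L
(2,0): only reaches (1,0)(W), which is W → L
(2,1): only reaches (1,1)(W), which is W → L
(3,2): only reaches (2,2)(W), (3,0)(W), all W → L
(3,3): only reaches (2,3)(W), (3,1)(W), all W → L
(4,0): only reaches (3,0)(W), which is W → L
(4,1): only reaches (3,1)(W), which is W → L
(5,2): only reaches (4,2)(W), (5,0)(W), all W → L
(5,3): only reaches (4,3)(W), (5,1)(W), all W → L
(6,0): only reaches (5,0)(W), which is W → L
(6,1): only reaches (5,1)(W), which is W → L
(7,2): only reaches (6,2)(W), (7,0)(W), all W → L
(7,3): only reaches (6,3)(W), (7,1)(W), all W → L
(8,0): only reaches (7,0)(W), which is W → L
(8,1): only reaches (7,1)(W), which is W → L
(9,2): only reaches (8,2)(W), (9,0)(W), all W → L
(9,3): only reaches (8,3)(W), (9,1)(W), all W → L
Every other cell has at least one move into one of the L cells above, so it is W.
From (9,5) Maya can move to (9,3), reaching an L position.

Maya wins.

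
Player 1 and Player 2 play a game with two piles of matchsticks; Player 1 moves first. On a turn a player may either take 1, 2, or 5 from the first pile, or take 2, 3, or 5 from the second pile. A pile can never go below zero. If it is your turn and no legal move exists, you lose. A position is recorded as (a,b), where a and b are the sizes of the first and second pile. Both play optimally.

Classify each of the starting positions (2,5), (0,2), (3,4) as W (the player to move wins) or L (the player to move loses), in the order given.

Work bottom-up. With no move the player to move loses. Otherwise the position is W if at least one move leads to an L position for the opponent, and L if every move leads to a W.
No move ever increases a pile, so every position that can arise here has a ≤ 3 and b ≤ 5; it is enough to label the cells with 0 ≤ a ≤ 3 and 0 ≤ b ≤ 5.
Every move lowers a or b (never raises either), so fill the grid row by row in increasing a, and left to right within a row: each cell's successors are then already labelled.
      b=0  b=1  b=2  b=3  b=4  b=5
a=0:    L    L    W    W    W    W
a=1:    W    W    L    L    W    W
a=2:    W    W    W    W    L    L
a=3:    L    L    W    W    W    W
Cells with no legal move (terminal, hence L): (0,0), (0,1).
The remaining L cells, each justified by listing all of its moves:
(1,2): moves to (0,2)(W), (1,0)(W); every one is W ⇒ L
(1,3): moves to (0,3)(W), (1,1)(W), (1,0)(W); every one is W ⇒ L
(2,4): moves to (1,4)(W), (0,4)(W), (2,2)(W), (2,1)(W); every one is W ⇒ L
(2,5): moves to (1,5)(W), (0,5)(W), (2,3)(W), (2,2)(W), (2,0)(W); every one is W ⇒ L
(3,0): moves to (2,0)(W), (1,0)(W); every one is W ⇒ L
(3,1): moves to (2,1)(W), (1,1)(W); every one is W ⇒ L
Every other cell has at least one move into one of the L cells above, so it is W.
(2,5): one of the L cells justified above, so L
(0,2): the move to (0,0) reaches an L cell, so W
(3,4): the move to (2,4) reaches an L cell, so W

(2,5): L, (0,2): W, (3,4): W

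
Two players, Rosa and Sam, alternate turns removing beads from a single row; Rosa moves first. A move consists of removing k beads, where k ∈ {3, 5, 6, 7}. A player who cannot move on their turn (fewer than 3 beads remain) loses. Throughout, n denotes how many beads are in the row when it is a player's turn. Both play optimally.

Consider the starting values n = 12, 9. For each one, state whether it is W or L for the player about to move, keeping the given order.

12: L, 9: W

Label each position W (a win for the player to move) or L (a loss). A position with no legal move is L; any other position is W exactly when some move reaches an L, and L when every move reaches a W.
n=0: no move → L
n=1: no move → L
n=2: no move → L
n=3: can move to 0, which is L ⇒ W
n=4: can move to 1, which is L ⇒ W
n=5: can move to 2, which is L ⇒ W
n=6: can move to 1, which is L ⇒ W
n=7: can move to 2, which is L ⇒ W
n=8: can move to 2, which is L ⇒ W
n=9: can move to 2, which is L ⇒ W
n=10: moves to 7(W), 5(W), 4(W), 3(W); every one is W ⇒ L
n=11: moves to 8(W), 6(W), 5(W), 4(W); every one is W ⇒ L
n=12: moves to 9(W), 7(W), 6(W), 5(W); every one is W ⇒ L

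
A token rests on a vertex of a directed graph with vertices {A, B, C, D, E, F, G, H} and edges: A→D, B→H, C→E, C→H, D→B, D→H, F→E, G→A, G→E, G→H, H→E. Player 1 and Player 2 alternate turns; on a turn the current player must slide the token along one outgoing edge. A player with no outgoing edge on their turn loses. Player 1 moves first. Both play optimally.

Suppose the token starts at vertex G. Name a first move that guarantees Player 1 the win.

Classify positions by backward induction: terminal positions (no move available) are L. From any other position, the mover wins iff some move reaches an L.
Every edge goes from a vertex to one that appears earlier in the order E, F, H, B, D, C, A, G, so processing vertices in that order labels each vertex after all of its successors.
E: no outgoing edge → L
F: can move to E, which is L ⇒ W
H: can move to E, which is L ⇒ W
B: the only move is to H(W), a W ⇒ L
D: can move to B, which is L ⇒ W
C: can move to E, which is L ⇒ W
A: the only move is to D(W), a W ⇒ L
G: can move to A, which is L ⇒ W
From G, the L positions reachable in one move are: A, E. Any move reaching one of these is winning.

Move to A.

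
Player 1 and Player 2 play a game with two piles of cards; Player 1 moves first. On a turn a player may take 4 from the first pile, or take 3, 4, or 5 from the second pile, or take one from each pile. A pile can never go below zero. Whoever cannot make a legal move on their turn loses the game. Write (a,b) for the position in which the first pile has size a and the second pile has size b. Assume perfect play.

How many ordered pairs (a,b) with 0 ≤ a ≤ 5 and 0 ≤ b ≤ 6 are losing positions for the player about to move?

Compute win/loss labels from the base case upward. A position with no move is L. Any other position is W if it can reach an L in one move, else L.
Every move lowers a or b (never raises either), so fill the grid row by row in increasing a, and left to right within a row: each cell's successors are then already labelled.
      b=0  b=1  b=2  b=3  b=4  b=5  b=6
a=0:    L    L    L    W    W    W    W
a=1:    L    W    W    W    W    W    L
a=2:    L    W    L    W    W    W    W
a=3:    L    W    L    W    W    W    W
a=4:    W    W    W    W    L    L    L
a=5:    W    L    L    L    W    W    W
Cells with no legal move (terminal, hence L): (0,0), (0,1), (0,2), (1,0), (2,0), (3,0).
The remaining L cells, each justified by listing all of its moves:
(1,6): →(1,3)(W), (1,2)(W), (1,1)(W), (0,5)(W) — all W, so L
(2,2): →(1,1)(W) only, which is W, so L
(3,2): →(2,1)(W) only, which is W, so L
(4,4): →(0,4)(W), (4,1)(W), (4,0)(W), (3,3)(W) — all W, so L
(4,5): →(0,5)(W), (4,2)(W), (4,1)(W), (4,0)(W), (3,4)(W) — all W, so L
(4,6): →(0,6)(W), (4,3)(W), (4,2)(W), (4,1)(W), (3,5)(W) — all W, so L
(5,1): →(1,1)(W), (4,0)(W) — all W, so L
(5,2): →(1,2)(W), (4,1)(W) — all W, so L
(5,3): →(1,3)(W), (5,0)(W), (4,2)(W) — all W, so L
Every other cell has at least one move into one of the L cells above, so it is W.
L cells per row: a=0: 3, a=1: 2, a=2: 2, a=3: 2, a=4: 3, a=5: 3; total 15.

15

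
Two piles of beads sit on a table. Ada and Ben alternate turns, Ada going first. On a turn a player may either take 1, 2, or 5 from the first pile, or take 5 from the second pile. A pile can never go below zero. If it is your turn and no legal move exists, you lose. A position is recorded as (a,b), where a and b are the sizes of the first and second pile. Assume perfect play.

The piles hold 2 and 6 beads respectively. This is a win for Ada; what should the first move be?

Move to (1,6).

Classify positions by backward induction: terminal positions (no move available) are L. From any other position, the mover wins iff some move reaches an L.
No move ever increases a pile, so every position that can arise here has a ≤ 2 and b ≤ 6; it is enough to label the cells with 0 ≤ a ≤ 2 and 0 ≤ b ≤ 6.
Every move lowers a or b (never raises either), so fill the grid row by row in increasing a, and left to right within a row: each cell's successors are then already labelled.
      b=0  b=1  b=2  b=3  b=4  b=5  b=6
a=0:    L    L    L    L    L    W    W
a=1:    W    W    W    W    W    L    L
a=2:    W    W    W    W    W    W    W
Cells with no legal move (terminal, hence L): (0,0), (0,1), (0,2), (0,3), (0,4).
The remaining L cells, each justified by listing all of its moves:
(1,5): →(0,5)(W), (1,0)(W) — all W, so L
(1,6): →(0,6)(W), (1,1)(W) — all W, so L
Every other cell has at least one move into one of the L cells above, so it is W.
From (2,6), the L positions reachable in one move are: (1,6).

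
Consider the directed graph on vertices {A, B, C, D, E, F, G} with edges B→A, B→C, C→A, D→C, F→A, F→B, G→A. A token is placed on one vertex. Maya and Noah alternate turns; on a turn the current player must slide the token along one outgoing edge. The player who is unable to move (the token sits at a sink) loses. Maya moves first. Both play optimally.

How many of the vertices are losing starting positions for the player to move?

3

Positions with no move are L. A position that does have a move is losing for the player to move precisely when every available move leads to a winning position for the opponent. Fill in the labels:
Every edge goes from a vertex to one that appears earlier in the order A, E, C, B, D, G, F, so processing vertices in that order labels each vertex after all of its successors.
A: no outgoing edge → L
E: no outgoing edge → L
C: reaches L-position A → W
B: reaches L-position A → W
D: only reaches C(W), which is W → L
G: reaches L-position A → W
F: reaches L-position A → W
The L vertices are A, D, E; that is 3 in all.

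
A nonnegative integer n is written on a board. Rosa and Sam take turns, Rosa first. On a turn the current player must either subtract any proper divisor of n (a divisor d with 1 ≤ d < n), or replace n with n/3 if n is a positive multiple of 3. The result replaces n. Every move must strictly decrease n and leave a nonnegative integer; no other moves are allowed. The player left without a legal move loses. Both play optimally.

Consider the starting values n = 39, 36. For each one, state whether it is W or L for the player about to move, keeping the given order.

39: W, 36: L

Label each position W (a win for the player to move) or L (a loss). A position with no legal move is L; any other position is W exactly when some move reaches an L, and L when every move reaches a W.
n=0: no move → L
n=1: no move → L
n=2: reaches L-position 1 → W
n=3: reaches L-position 1 → W
n=4: only reaches 2(W), 3(W), all W → L
n=5: reaches L-position 4 → W
n=6: reaches L-position 4 → W
n=7: only reaches 6(W), which is W → L
n=8: reaches L-position 4 → W
n=9: only reaches 3(W), 6(W), 8(W), all W → L
n=10: reaches L-position 9 → W
n=11: only reaches 10(W), which is W → L
n=12: reaches L-position 4 → W
n=13: only reaches 12(W), which is W → L
n=14: reaches L-position 7 → W
n=15: only reaches 5(W), 10(W), 12(W), 14(W), all W → L
n=16: reaches L-position 15 → W
n=17: only reaches 16(W), which is W → L
n=18: reaches L-position 9 → W
n=19: only reaches 18(W), which is W → L
n=20: reaches L-position 15 → W
n=21: reaches L-position 7 → W
n=22: reaches L-position 11 → W
n=23: only reaches 22(W), which is W → L
n=24: reaches L-position 23 → W
n=25: only reaches 20(W), 24(W), all W → L
n=26: reaches L-position 13 → W
n=27: reaches L-position 9 → W
n=28: only reaches 14(W), 21(W), 24(W), 26(W), 27(W), all W → L
n=29: reaches L-position 28 → W
n=30: reaches L-position 15 → W
n=31: only reaches 30(W), which is W → L
n=32: reaches L-position 28 → W
n=33: reaches L-position 11 → W
n=34: reaches L-position 17 → W
n=35: reaches L-position 28 → W
n=36: only reaches 12(W), 18(W), 24(W), 27(W), 30(W), 32(W), 33(W), 34(W), 35(W), all W → L
n=37: reaches L-position 36 → W
n=38: reaches L-position 19 → W
n=39: reaches L-position 13 → W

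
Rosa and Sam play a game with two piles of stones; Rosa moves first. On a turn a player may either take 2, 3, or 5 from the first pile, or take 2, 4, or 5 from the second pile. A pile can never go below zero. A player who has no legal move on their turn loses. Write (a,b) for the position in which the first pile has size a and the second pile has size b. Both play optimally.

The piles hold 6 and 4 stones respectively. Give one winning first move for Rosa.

Work bottom-up. With no move the player to move loses. Otherwise the position is W if at least one move leads to an L position for the opponent, and L if every move leads to a W.
No move ever increases a pile, so every position that can arise here has a ≤ 6 and b ≤ 4; it is enough to label the cells with 0 ≤ a ≤ 6 and 0 ≤ b ≤ 4.
Every move lowers a or b (never raises either), so fill the grid row by row in increasing a, and left to right within a row: each cell's successors are then already labelled.
      b=0  b=1  b=2  b=3  b=4
a=0:    L    L    W    W    W
a=1:    L    L    W    W    W
a=2:    W    W    L    L    W
a=3:    W    W    L    L    W
a=4:    W    W    W    W    L
a=5:    W    W    W    W    L
a=6:    W    W    W    W    W
Cells with no legal move (terminal, hence L): (0,0), (0,1), (1,0), (1,1).
The remaining L cells, each justified by listing all of its moves:
(2,2): L (options (0,2)(W), (2,0)(W) are all W)
(2,3): L (options (0,3)(W), (2,1)(W) are all W)
(3,2): L (options (1,2)(W), (0,2)(W), (3,0)(W) are all W)
(3,3): L (options (1,3)(W), (0,3)(W), (3,1)(W) are all W)
(4,4): L (options (2,4)(W), (1,4)(W), (4,2)(W), (4,0)(W) are all W)
(5,4): L (options (3,4)(W), (2,4)(W), (0,4)(W), (5,2)(W), (5,0)(W) are all W)
Every other cell has at least one move into one of the L cells above, so it is W.
From (6,4), the L positions reachable in one move are: (4,4).

Move to (4,4).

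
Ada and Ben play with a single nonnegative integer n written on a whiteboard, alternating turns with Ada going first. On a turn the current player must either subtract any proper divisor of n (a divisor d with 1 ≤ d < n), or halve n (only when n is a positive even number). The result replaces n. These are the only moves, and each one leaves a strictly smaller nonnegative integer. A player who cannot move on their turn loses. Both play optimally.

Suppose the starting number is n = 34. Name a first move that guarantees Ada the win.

Classify positions by backward induction: terminal positions (no move available) are L. From any other position, the mover wins iff some move reaches an L.
n=0: no move → L
n=1: no move → L
n=2: W (go to 1, an L position)
n=3: L (sole option 2(W) is W)
n=4: W (go to 3, an L position)
n=5: L (sole option 4(W) is W)
n=6: W (go to 3, an L position)
n=7: L (sole option 6(W) is W)
n=8: W (go to 7, an L position)
n=9: L (options 6(W), 8(W) are all W)
n=10: W (go to 5, an L position)
n=11: L (sole option 10(W) is W)
n=12: W (go to 9, an L position)
n=13: L (sole option 12(W) is W)
n=14: W (go to 7, an L position)
n=15: L (options 10(W), 12(W), 14(W) are all W)
n=16: W (go to 15, an L position)
n=17: L (sole option 16(W) is W)
n=18: W (go to 9, an L position)
n=19: L (sole option 18(W) is W)
n=20: W (go to 15, an L position)
n=21: L (options 14(W), 18(W), 20(W) are all W)
n=22: W (go to 11, an L position)
n=23: L (sole option 22(W) is W)
n=24: W (go to 21, an L position)
n=25: L (options 20(W), 24(W) are all W)
n=26: W (go to 13, an L position)
n=27: L (options 18(W), 24(W), 26(W) are all W)
n=28: W (go to 21, an L position)
n=29: L (sole option 28(W) is W)
n=30: W (go to 15, an L position)
n=31: L (sole option 30(W) is W)
n=32: W (go to 31, an L position)
n=33: L (options 22(W), 30(W), 32(W) are all W)
n=34: W (go to 17, an L position)
From 34, the L positions reachable in one move are: 17, 33. Any move reaching one of these is winning.

Move to 17.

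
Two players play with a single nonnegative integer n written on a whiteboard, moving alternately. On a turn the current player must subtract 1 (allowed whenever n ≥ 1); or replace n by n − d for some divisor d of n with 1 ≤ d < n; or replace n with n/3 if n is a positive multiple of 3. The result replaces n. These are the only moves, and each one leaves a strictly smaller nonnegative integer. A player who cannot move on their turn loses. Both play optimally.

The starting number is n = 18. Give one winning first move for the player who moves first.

Work bottom-up. With no move the player to move loses. Otherwise the position is W if at least one move leads to an L position for the opponent, and L if every move leads to a W.
n=0: no move → L
n=1: can move to 0, which is L ⇒ W
n=2: the only move is to 1(W), a W ⇒ L
n=3: can move to 2, which is L ⇒ W
n=4: can move to 2, which is L ⇒ W
n=5: the only move is to 4(W), a W ⇒ L
n=6: can move to 2, which is L ⇒ W
n=7: the only move is to 6(W), a W ⇒ L
n=8: can move to 7, which is L ⇒ W
n=9: moves to 3(W), 6(W), 8(W); every one is W ⇒ L
n=10: can move to 5, which is L ⇒ W
n=11: the only move is to 10(W), a W ⇒ L
n=12: can move to 9, which is L ⇒ W
n=13: the only move is to 12(W), a W ⇒ L
n=14: can move to 7, which is L ⇒ W
n=15: can move to 5, which is L ⇒ W
n=16: moves to 8(W), 12(W), 14(W), 15(W); every one is W ⇒ L
n=17: can move to 16, which is L ⇒ W
n=18: can move to 9, which is L ⇒ W
From 18, the L positions reachable in one move are: 9, 16. Any move reaching one of these is winning.

Move to 9.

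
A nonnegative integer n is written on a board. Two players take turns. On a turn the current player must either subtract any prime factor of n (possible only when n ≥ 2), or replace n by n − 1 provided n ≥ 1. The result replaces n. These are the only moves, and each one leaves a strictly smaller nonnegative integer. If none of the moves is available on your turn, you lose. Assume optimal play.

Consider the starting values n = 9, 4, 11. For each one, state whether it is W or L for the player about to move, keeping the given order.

9: W, 4: L, 11: W

Compute win/loss labels from the base case upward. A position with no move is L. Any other position is W if it can reach an L in one move, else L.
n=0: no move → L
n=1: W (go to 0, an L position)
n=2: W (go to 0, an L position)
n=3: W (go to 0, an L position)
n=4: L (options 2(W), 3(W) are all W)
n=5: W (go to 0, an L position)
n=6: W (go to 4, an L position)
n=7: W (go to 0, an L position)
n=8: L (options 6(W), 7(W) are all W)
n=9: W (go to 8, an L position)
n=10: W (go to 8, an L position)
n=11: W (go to 0, an L position)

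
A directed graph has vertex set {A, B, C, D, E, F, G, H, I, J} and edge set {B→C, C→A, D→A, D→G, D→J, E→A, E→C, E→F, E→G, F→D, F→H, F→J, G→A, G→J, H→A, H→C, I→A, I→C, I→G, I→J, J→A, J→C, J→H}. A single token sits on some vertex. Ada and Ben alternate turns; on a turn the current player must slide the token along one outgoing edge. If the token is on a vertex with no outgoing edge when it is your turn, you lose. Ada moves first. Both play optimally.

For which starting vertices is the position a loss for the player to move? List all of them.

Positions with no move are L. A position that does have a move is losing for the player to move precisely when every available move leads to a winning position for the opponent. Fill in the labels:
Every edge goes from a vertex to one that appears earlier in the order A, C, H, J, G, D, I, F, E, B, so processing vertices in that order labels each vertex after all of its successors.
A: no outgoing edge → L
C: →A(L), so W
H: →A(L), so W
J: →A(L), so W
G: →A(L), so W
D: →A(L), so W
I: →A(L), so W
F: →D(W), J(W), H(W) — all W, so L
E: →F(L), so W
B: →C(W) only, which is W, so L
The losing starting vertices are exactly the entries labelled L in this table (3 of them).

A, B, F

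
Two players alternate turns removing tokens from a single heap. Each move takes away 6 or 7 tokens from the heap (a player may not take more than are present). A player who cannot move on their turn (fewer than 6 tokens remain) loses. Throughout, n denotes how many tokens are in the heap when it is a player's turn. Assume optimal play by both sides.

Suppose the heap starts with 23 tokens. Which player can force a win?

The first player wins.

Work bottom-up. With no move the player to move loses. Otherwise the position is W if at least one move leads to an L position for the opponent, and L if every move leads to a W.
n=0: no move → L
n=1: no move → L
n=2: no move → L
n=3: no move → L
n=4: no move → L
n=5: no move → L
n=6: →0(L), so W
n=7: →1(L), so W
n=8: →2(L), so W
n=9: →3(L), so W
n=10: →4(L), so W
n=11: →5(L), so W
n=12: →5(L), so W
n=13: →7(W), 6(W) — all W, so L
n=14: →8(W), 7(W) — all W, so L
n=15: →9(W), 8(W) — all W, so L
n=16: →10(W), 9(W) — all W, so L
n=17: →11(W), 10(W) — all W, so L
n=18: →12(W), 11(W) — all W, so L
n=19: →13(L), so W
n=20: →14(L), so W
n=21: →15(L), so W
n=22: →16(L), so W
n=23: →17(L), so W
The starting position 23 is W: the player to move should remove 6, leaving 17, handing over an L position.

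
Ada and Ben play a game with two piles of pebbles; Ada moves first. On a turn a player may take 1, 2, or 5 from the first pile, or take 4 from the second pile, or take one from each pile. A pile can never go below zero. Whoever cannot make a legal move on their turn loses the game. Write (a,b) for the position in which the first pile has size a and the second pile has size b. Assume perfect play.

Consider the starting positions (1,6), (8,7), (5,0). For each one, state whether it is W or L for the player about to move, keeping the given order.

(1,6): L, (8,7): W, (5,0): W

Classify positions by backward induction: terminal positions (no move available) are L. From any other position, the mover wins iff some move reaches an L.
No move ever increases a pile, so every position that can arise here has a ≤ 8 and b ≤ 7; it is enough to label the cells with 0 ≤ a ≤ 8 and 0 ≤ b ≤ 7.
Every move lowers a or b (never raises either), so fill the grid row by row in increasing a, and left to right within a row: each cell's successors are then already labelled.
      b=0  b=1  b=2  b=3  b=4  b=5  b=6  b=7
a=0:    L    L    L    L    W    W    W    W
a=1:    W    W    W    W    W    L    L    L
a=2:    W    W    W    W    L    W    W    W
a=3:    L    L    L    L    W    W    W    W
a=4:    W    W    W    W    W    L    L    L
a=5:    W    W    W    W    L    W    W    W
a=6:    L    L    L    L    W    W    W    W
a=7:    W    W    W    W    W    L    L    L
a=8:    W    W    W    W    L    W    W    W
Cells with no legal move (terminal, hence L): (0,0), (0,1), (0,2), (0,3).
The remaining L cells, each justified by listing all of its moves:
(1,5): moves to (0,5)(W), (1,1)(W), (0,4)(W); every one is W ⇒ L
(1,6): moves to (0,6)(W), (1,2)(W), (0,5)(W); every one is W ⇒ L
(1,7): moves to (0,7)(W), (1,3)(W), (0,6)(W); every one is W ⇒ L
(2,4): moves to (1,4)(W), (0,4)(W), (2,0)(W), (1,3)(W); every one is W ⇒ L
(3,0): moves to (2,0)(W), (1,0)(W); every one is W ⇒ L
(3,1): moves to (2,1)(W), (1,1)(W), (2,0)(W); every one is W ⇒ L
(3,2): moves to (2,2)(W), (1,2)(W), (2,1)(W); every one is W ⇒ L
(3,3): moves to (2,3)(W), (1,3)(W), (2,2)(W); every one is W ⇒ L
(4,5): moves to (3,5)(W), (2,5)(W), (4,1)(W), (3,4)(W); every one is W ⇒ L
(4,6): moves to (3,6)(W), (2,6)(W), (4,2)(W), (3,5)(W); every one is W ⇒ L
(4,7): moves to (3,7)(W), (2,7)(W), (4,3)(W), (3,6)(W); every one is W ⇒ L
(5,4): moves to (4,4)(W), (3,4)(W), (0,4)(W), (5,0)(W), (4,3)(W); every one is W ⇒ L
(6,0): moves to (5,0)(W), (4,0)(W), (1,0)(W); every one is W ⇒ L
(6,1): moves to (5,1)(W), (4,1)(W), (1,1)(W), (5,0)(W); every one is W ⇒ L
(6,2): moves to (5,2)(W), (4,2)(W), (1,2)(W), (5,1)(W); every one is W ⇒ L
(6,3): moves to (5,3)(W), (4,3)(W), (1,3)(W), (5,2)(W); every one is W ⇒ L
(7,5): moves to (6,5)(W), (5,5)(W), (2,5)(W), (7,1)(W), (6,4)(W); every one is W ⇒ L
(7,6): moves to (6,6)(W), (5,6)(W), (2,6)(W), (7,2)(W), (6,5)(W); every one is W ⇒ L
(7,7): moves to (6,7)(W), (5,7)(W), (2,7)(W), (7,3)(W), (6,6)(W); every one is W ⇒ L
(8,4): moves to (7,4)(W), (6,4)(W), (3,4)(W), (8,0)(W), (7,3)(W); every one is W ⇒ L
Every other cell has at least one move into one of the L cells above, so it is W.
(1,6): one of the L cells justified above, so L
(8,7): the move to (7,7) reaches an L cell, so W
(5,0): the move to (3,0) reaches an L cell, so W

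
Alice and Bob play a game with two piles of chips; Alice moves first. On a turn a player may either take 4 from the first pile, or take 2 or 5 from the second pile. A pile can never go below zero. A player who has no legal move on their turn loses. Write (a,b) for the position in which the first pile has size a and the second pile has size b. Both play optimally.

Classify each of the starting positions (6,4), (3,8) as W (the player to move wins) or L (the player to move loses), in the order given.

(6,4): W, (3,8): L

Positions with no move are L. A position that does have a move is losing for the player to move precisely when every available move leads to a winning position for the opponent. Fill in the labels:
No move ever increases a pile, so every position that can arise here has a ≤ 6 and b ≤ 8; it is enough to label the cells with 0 ≤ a ≤ 6 and 0 ≤ b ≤ 8.
Every move lowers a or b (never raises either), so fill the grid row by row in increasing a, and left to right within a row: each cell's successors are then already labelled.
      b=0  b=1  b=2  b=3  b=4  b=5  b=6  b=7  b=8
a=0:    L    L    W    W    L    W    W    L    L
a=1:    L    L    W    W    L    W    W    L    L
a=2:    L    L    W    W    L    W    W    L    L
a=3:    L    L    W    W    L    W    W    L    L
a=4:    W    W    L    L    W    W    L    W    W
a=5:    W    W    L    L    W    W    L    W    W
a=6:    W    W    L    L    W    W    L    W    W
Cells with no legal move (terminal, hence L): (0,0), (0,1), (1,0), (1,1), (2,0), (2,1), (3,0), (3,1).
The remaining L cells, each justified by listing all of its moves:
(0,4): only reaches (0,2)(W), which is W → L
(0,7): only reaches (0,5)(W), (0,2)(W), all W → L
(0,8): only reaches (0,6)(W), (0,3)(W), all W → L
(1,4): only reaches (1,2)(W), which is W → L
(1,7): only reaches (1,5)(W), (1,2)(W), all W → L
(1,8): only reaches (1,6)(W), (1,3)(W), all W → L
(2,4): only reaches (2,2)(W), which is W → L
(2,7): only reaches (2,5)(W), (2,2)(W), all W → L
(2,8): only reaches (2,6)(W), (2,3)(W), all W → L
(3,4): only reaches (3,2)(W), which is W → L
(3,7): only reaches (3,5)(W), (3,2)(W), all W → L
(3,8): only reaches (3,6)(W), (3,3)(W), all W → L
(4,2): only reaches (0,2)(W), (4,0)(W), all W → L
(4,3): only reaches (0,3)(W), (4,1)(W), all W → L
(4,6): only reaches (0,6)(W), (4,4)(W), (4,1)(W), all W → L
(5,2): only reaches (1,2)(W), (5,0)(W), all W → L
(5,3): only reaches (1,3)(W), (5,1)(W), all W → L
(5,6): only reaches (1,6)(W), (5,4)(W), (5,1)(W), all W → L
(6,2): only reaches (2,2)(W), (6,0)(W), all W → L
(6,3): only reaches (2,3)(W), (6,1)(W), all W → L
(6,6): only reaches (2,6)(W), (6,4)(W), (6,1)(W), all W → L
Every other cell has at least one move into one of the L cells above, so it is W.
(6,4): the move to (2,4) reaches an L cell, so W
(3,8): one of the L cells justified above, so L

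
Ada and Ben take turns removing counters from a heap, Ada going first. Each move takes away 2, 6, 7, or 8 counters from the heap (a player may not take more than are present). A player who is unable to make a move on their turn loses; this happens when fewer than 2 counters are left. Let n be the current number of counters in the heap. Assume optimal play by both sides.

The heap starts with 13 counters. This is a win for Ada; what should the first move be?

Remove 8, leaving 5.

Build the W/L table. Terminal = L. A non-terminal position is W if it has a move to some L; otherwise it is L.
n=0: no move → L
n=1: no move → L
n=2: →0(L), so W
n=3: →1(L), so W
n=4: →2(W) only, which is W, so L
n=5: →3(W) only, which is W, so L
n=6: →4(L), so W
n=7: →5(L), so W
n=8: →1(L), so W
n=9: →1(L), so W
n=10: →4(L), so W
n=11: →5(L), so W
n=12: →5(L), so W
n=13: →5(L), so W
From 13, the L positions reachable in one move are: 5.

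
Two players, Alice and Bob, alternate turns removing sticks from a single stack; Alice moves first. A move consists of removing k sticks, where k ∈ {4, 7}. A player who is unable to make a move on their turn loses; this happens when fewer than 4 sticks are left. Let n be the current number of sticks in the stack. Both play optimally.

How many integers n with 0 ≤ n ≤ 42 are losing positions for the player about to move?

Label each position W (a win for the player to move) or L (a loss). A position with no legal move is L; any other position is W exactly when some move reaches an L, and L when every move reaches a W.
n=0: no move → L
n=1: no move → L
n=2: no move → L
n=3: no move → L
n=4: reaches L-position 0 → W
n=5: reaches L-position 1 → W
n=6: reaches L-position 2 → W
n=7: reaches L-position 3 → W
n=8: reaches L-position 1 → W
n=9: reaches L-position 2 → W
n=10: reaches L-position 3 → W
n=11: only reaches 7(W), 4(W), all W → L
n=12: only reaches 8(W), 5(W), all W → L
n=13: only reaches 9(W), 6(W), all W → L
n=14: only reaches 10(W), 7(W), all W → L
n=15: reaches L-position 11 → W
n=16: reaches L-position 12 → W
n=17: reaches L-position 13 → W
n=18: reaches L-position 14 → W
n=19: reaches L-position 12 → W
n=20: reaches L-position 13 → W
n=21: reaches L-position 14 → W
n=22: only reaches 18(W), 15(W), all W → L
n=23: only reaches 19(W), 16(W), all W → L
n=24: only reaches 20(W), 17(W), all W → L
n=25: only reaches 21(W), 18(W), all W → L
n=26: reaches L-position 22 → W
n=27: reaches L-position 23 → W
n=28: reaches L-position 24 → W
n=29: reaches L-position 25 → W
n=30: reaches L-position 23 → W
n=31: reaches L-position 24 → W
n=32: reaches L-position 25 → W
n=33: only reaches 29(W), 26(W), all W → L
n=34: only reaches 30(W), 27(W), all W → L
n=35: only reaches 31(W), 28(W), all W → L
n=36: only reaches 32(W), 29(W), all W → L
n=37: reaches L-position 33 → W
n=38: reaches L-position 34 → W
n=39: reaches L-position 35 → W
n=40: reaches L-position 36 → W
n=41: reaches L-position 34 → W
n=42: reaches L-position 35 → W
L entries with 0 ≤ n ≤ 42: n = 0, 1, 2, 3, 11, 12, 13, 14, 22, 23, 24, 25, 33, 34, 35, 36; that makes 16.

16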